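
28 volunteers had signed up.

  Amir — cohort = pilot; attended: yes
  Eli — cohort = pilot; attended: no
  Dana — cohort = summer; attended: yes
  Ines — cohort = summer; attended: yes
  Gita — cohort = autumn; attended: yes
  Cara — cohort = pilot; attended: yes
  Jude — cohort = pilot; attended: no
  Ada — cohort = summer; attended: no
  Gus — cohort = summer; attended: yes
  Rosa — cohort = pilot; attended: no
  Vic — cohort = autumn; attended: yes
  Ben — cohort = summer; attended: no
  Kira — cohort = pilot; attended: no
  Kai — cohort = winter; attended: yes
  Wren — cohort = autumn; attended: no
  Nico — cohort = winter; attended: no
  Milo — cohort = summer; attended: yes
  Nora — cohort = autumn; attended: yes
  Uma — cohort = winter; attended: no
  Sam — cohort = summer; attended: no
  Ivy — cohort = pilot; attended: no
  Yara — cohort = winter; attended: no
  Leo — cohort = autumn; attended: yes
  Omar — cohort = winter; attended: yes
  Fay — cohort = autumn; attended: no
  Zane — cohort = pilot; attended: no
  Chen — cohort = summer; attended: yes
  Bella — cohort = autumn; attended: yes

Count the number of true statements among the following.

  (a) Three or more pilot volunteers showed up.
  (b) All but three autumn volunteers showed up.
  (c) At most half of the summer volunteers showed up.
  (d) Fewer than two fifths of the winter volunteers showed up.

0

(a) pilot: |A| = 8, |A ∩ B| = 2; needs |A ∩ B| ≥ 3 — false.
(b) autumn: |A| = 7, |A ∩ B| = 5; needs |A ∖ B| = 3 — false.
(c) summer: |A| = 8, |A ∩ B| = 5; needs |A ∩ B| ≤ |A ∖ B| — false.
(d) winter: |A| = 5, |A ∩ B| = 2; needs |A ∩ B| / |A| < 2/5 — false.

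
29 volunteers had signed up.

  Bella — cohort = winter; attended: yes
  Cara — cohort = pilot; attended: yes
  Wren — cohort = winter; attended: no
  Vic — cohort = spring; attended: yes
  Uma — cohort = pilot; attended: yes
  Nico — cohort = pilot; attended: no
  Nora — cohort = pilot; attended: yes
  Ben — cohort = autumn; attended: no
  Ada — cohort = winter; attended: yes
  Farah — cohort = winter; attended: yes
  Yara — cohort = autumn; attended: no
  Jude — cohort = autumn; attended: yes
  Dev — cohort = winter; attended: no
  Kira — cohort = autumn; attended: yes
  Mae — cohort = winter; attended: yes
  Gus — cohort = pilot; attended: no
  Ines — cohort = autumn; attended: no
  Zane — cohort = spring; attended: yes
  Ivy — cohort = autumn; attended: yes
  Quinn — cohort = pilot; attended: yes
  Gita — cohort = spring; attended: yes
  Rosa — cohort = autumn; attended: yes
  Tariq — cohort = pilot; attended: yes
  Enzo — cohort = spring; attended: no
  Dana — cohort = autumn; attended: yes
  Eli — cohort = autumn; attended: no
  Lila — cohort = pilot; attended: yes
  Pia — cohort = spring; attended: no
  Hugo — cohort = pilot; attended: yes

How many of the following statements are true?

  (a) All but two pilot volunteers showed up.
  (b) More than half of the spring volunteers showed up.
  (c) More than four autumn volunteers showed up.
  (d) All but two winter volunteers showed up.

4

(a) pilot: |A| = 9, |A ∩ B| = 7; needs |A ∖ B| = 2 — true.
(b) spring: |A| = 5, |A ∩ B| = 3; needs |A ∩ B| > |A ∖ B| — true.
(c) autumn: |A| = 9, |A ∩ B| = 5; needs |A ∩ B| > 4 — true.
(d) winter: |A| = 6, |A ∩ B| = 4; needs |A ∖ B| = 2 — true.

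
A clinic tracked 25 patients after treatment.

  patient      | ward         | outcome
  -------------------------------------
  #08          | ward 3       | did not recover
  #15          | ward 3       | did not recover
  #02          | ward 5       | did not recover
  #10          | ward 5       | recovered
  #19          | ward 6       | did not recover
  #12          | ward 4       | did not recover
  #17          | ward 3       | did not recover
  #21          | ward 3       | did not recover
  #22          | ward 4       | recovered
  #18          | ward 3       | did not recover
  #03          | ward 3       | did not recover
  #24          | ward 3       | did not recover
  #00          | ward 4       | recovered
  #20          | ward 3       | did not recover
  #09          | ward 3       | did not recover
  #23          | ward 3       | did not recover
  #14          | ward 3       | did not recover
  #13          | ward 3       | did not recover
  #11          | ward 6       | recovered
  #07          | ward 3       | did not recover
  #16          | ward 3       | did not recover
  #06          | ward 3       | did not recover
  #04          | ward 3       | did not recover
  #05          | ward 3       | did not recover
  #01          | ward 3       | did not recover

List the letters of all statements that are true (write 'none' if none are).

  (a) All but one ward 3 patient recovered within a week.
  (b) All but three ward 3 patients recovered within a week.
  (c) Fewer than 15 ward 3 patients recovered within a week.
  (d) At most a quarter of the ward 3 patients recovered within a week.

|A| = 18, |A ∩ B| = 0, |A ∖ B| = 18.
(a) |A ∖ B| = 1: fails.
(b) |A ∖ B| = 3: fails.
(c) |A ∩ B| < 15: holds.
(d) |A ∩ B| / |A| ≤ 1/4: holds.

(c), (d)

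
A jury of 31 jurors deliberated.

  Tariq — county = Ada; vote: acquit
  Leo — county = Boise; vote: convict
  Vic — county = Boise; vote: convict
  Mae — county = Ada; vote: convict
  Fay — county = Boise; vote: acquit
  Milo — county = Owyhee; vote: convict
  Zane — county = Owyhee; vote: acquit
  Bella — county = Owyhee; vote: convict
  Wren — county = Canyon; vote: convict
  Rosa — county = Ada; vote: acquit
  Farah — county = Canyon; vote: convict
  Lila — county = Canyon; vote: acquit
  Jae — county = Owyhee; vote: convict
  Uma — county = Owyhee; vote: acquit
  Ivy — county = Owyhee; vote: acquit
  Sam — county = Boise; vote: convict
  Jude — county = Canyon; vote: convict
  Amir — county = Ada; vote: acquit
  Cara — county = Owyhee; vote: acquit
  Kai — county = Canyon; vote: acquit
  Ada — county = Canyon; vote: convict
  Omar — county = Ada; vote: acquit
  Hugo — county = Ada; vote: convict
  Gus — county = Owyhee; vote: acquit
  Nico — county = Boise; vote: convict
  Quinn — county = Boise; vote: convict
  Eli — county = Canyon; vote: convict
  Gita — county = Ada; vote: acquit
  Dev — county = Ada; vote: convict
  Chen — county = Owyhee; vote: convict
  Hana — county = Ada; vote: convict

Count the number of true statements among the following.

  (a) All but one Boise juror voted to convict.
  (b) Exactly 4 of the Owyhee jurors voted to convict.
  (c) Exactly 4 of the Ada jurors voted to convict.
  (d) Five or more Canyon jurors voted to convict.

4

(a) Boise: |A| = 6, |A ∩ B| = 5; needs |A ∖ B| = 1 — true.
(b) Owyhee: |A| = 9, |A ∩ B| = 4; needs |A ∩ B| = 4 — true.
(c) Ada: |A| = 9, |A ∩ B| = 4; needs |A ∩ B| = 4 — true.
(d) Canyon: |A| = 7, |A ∩ B| = 5; needs |A ∩ B| ≥ 5 — true.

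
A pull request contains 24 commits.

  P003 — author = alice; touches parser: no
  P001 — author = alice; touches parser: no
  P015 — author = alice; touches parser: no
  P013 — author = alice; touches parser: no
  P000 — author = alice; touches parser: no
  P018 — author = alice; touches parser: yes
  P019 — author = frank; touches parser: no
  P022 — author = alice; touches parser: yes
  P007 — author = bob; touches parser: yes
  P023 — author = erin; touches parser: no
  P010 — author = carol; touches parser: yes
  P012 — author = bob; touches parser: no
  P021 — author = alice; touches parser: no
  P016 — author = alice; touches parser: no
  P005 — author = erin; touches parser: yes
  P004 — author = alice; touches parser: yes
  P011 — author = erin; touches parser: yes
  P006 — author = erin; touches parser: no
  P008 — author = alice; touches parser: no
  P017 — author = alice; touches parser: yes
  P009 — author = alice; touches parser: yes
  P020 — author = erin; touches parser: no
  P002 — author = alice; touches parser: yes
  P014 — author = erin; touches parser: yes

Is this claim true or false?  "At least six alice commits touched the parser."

The determiner here denotes the relation: |A ∩ B| ≥ 6.
A (the restrictor) = {P003, P001, P015, P013, P000, P018, P022, P021, P016, P004, P008, P017, P009, P002}, |A| = 14.
A ∩ B = {P018, P022, P004, P017, P009, P002}, so |A ∩ B| = 6.
|A ∩ B| = 6, so the statement is true.

True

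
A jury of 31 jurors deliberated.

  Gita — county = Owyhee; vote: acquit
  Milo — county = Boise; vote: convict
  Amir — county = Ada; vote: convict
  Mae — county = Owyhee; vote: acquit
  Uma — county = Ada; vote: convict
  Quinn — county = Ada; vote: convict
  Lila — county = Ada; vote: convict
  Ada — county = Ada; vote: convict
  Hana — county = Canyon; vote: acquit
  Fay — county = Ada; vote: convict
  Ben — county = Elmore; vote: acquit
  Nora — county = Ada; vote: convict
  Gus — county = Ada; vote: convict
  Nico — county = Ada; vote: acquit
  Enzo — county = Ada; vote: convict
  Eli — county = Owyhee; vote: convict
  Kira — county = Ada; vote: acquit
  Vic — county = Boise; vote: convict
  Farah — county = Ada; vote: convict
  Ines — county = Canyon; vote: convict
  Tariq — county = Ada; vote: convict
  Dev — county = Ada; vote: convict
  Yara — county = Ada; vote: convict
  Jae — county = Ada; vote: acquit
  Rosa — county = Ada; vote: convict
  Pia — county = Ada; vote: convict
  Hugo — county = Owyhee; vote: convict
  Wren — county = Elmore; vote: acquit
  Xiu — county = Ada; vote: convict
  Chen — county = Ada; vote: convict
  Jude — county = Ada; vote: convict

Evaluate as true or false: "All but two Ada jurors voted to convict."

'All but two Ada jurors voted to convict' holds iff |A ∖ B| = 2.
|A| = 21, |A ∩ B| = 18, |A ∖ B| = 3.
|A ∖ B| = 3, so the statement is false.

False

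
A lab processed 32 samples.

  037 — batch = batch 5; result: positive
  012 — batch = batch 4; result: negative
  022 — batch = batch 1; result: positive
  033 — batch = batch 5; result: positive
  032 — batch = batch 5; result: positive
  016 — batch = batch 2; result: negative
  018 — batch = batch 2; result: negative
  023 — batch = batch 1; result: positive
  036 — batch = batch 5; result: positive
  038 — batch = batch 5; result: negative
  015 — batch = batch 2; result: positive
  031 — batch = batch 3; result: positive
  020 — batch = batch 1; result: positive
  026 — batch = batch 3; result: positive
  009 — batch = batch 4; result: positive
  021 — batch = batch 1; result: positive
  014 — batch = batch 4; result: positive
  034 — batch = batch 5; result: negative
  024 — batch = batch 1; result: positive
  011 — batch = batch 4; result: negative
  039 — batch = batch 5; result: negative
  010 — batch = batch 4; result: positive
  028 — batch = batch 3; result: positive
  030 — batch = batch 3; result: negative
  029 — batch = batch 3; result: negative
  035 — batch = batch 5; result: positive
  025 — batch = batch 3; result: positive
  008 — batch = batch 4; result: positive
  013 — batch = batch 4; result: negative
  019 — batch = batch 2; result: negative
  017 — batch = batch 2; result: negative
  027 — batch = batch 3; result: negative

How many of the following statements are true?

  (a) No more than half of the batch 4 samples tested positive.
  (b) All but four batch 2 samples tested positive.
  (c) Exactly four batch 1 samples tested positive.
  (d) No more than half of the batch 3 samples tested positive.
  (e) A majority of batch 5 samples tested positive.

(a) batch 4: |A| = 7, |A ∩ B| = 4; needs |A ∩ B| ≤ |A ∖ B| — false.
(b) batch 2: |A| = 5, |A ∩ B| = 1; needs |A ∖ B| = 4 — true.
(c) batch 1: |A| = 5, |A ∩ B| = 5; needs |A ∩ B| = 4 — false.
(d) batch 3: |A| = 7, |A ∩ B| = 4; needs |A ∩ B| ≤ |A ∖ B| — false.
(e) batch 5: |A| = 8, |A ∩ B| = 5; needs |A ∩ B| > |A ∖ B| — true.

2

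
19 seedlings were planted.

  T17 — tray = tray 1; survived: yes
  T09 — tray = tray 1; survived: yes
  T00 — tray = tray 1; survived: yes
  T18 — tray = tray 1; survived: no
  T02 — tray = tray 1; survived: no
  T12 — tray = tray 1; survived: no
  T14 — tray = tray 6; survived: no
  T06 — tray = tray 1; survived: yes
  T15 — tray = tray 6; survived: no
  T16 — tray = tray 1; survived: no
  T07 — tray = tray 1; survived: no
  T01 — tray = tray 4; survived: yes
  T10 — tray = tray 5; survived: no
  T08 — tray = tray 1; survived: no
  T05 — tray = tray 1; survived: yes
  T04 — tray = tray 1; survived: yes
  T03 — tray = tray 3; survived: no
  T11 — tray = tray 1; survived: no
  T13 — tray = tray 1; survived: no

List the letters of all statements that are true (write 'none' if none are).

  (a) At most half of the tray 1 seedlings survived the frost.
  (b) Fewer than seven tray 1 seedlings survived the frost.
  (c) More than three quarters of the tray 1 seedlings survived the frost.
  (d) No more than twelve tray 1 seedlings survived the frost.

(a), (b), (d)

|A| = 14, |A ∩ B| = 6, |A ∖ B| = 8.
(a) |A ∩ B| ≤ |A ∖ B|: holds.
(b) |A ∩ B| < 7: holds.
(c) |A ∩ B| / |A| > 3/4: fails.
(d) |A ∩ B| ≤ 12: holds.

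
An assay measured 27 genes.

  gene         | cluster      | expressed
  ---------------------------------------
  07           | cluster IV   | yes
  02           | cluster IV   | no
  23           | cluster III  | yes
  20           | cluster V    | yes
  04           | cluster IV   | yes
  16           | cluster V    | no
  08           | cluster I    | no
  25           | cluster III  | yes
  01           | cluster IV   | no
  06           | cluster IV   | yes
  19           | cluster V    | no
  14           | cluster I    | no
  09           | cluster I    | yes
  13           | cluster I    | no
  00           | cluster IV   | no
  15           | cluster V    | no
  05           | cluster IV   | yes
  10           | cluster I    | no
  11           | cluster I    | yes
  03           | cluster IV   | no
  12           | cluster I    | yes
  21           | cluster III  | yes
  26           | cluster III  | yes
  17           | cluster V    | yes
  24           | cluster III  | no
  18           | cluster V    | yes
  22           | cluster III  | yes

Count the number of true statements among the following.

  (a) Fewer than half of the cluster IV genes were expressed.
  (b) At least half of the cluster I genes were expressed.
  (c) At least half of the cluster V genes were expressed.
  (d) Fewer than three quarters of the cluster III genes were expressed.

(a) cluster IV: |A| = 8, |A ∩ B| = 4; needs |A ∩ B| < |A ∖ B| — false.
(b) cluster I: |A| = 7, |A ∩ B| = 3; needs |A ∩ B| ≥ |A ∖ B| — false.
(c) cluster V: |A| = 6, |A ∩ B| = 3; needs |A ∩ B| ≥ |A ∖ B| — true.
(d) cluster III: |A| = 6, |A ∩ B| = 5; needs |A ∩ B| / |A| < 3/4 — false.

1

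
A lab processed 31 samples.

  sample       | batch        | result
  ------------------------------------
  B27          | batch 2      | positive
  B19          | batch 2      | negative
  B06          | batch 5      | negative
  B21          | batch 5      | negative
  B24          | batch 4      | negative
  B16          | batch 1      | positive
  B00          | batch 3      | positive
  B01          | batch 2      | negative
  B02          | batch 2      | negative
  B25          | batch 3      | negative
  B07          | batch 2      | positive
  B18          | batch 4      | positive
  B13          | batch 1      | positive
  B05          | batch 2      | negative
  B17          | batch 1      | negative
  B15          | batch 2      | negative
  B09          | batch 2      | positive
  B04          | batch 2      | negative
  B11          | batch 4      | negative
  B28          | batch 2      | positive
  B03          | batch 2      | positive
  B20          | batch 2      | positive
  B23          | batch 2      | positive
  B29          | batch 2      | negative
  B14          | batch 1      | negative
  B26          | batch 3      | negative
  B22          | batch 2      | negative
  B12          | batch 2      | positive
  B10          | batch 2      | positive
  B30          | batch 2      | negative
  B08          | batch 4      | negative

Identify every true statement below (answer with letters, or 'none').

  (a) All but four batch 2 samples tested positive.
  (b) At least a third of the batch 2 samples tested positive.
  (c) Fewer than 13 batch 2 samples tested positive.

(b), (c)

|A| = 18, |A ∩ B| = 9, |A ∖ B| = 9.
(a) |A ∖ B| = 4: fails.
(b) |A ∩ B| / |A| ≥ 1/3: holds.
(c) |A ∩ B| < 13: holds.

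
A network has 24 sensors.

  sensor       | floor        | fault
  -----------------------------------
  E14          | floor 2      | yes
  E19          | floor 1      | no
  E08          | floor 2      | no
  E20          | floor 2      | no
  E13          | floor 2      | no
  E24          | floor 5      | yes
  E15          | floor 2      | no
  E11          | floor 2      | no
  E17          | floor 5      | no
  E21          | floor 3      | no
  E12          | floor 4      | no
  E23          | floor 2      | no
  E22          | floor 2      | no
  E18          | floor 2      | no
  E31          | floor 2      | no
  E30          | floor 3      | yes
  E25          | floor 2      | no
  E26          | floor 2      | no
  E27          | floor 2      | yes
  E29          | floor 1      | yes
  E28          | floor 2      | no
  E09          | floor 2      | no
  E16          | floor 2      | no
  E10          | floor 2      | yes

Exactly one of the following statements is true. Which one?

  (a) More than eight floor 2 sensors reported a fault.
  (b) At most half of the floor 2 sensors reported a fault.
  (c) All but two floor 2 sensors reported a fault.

(b)

|A| = 17, |A ∩ B| = 3, |A ∖ B| = 14.
(a) requires |A ∩ B| > 8: false.
(b) requires |A ∩ B| ≤ |A ∖ B|: true.
(c) requires |A ∖ B| = 2: false.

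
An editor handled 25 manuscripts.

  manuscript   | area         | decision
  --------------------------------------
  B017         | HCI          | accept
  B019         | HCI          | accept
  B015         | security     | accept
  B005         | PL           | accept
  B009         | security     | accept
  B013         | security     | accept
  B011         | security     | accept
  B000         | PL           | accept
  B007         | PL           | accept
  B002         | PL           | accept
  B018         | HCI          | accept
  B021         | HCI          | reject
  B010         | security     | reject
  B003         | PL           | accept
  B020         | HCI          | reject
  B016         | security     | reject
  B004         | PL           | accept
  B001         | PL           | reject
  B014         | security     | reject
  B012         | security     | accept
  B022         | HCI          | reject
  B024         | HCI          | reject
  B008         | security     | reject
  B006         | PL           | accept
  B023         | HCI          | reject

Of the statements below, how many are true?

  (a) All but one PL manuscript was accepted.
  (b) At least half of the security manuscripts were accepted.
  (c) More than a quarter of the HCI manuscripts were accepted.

(a) PL: |A| = 8, |A ∩ B| = 7; needs |A ∖ B| = 1 — true.
(b) security: |A| = 9, |A ∩ B| = 5; needs |A ∩ B| ≥ |A ∖ B| — true.
(c) HCI: |A| = 8, |A ∩ B| = 3; needs |A ∩ B| / |A| > 1/4 — true.

3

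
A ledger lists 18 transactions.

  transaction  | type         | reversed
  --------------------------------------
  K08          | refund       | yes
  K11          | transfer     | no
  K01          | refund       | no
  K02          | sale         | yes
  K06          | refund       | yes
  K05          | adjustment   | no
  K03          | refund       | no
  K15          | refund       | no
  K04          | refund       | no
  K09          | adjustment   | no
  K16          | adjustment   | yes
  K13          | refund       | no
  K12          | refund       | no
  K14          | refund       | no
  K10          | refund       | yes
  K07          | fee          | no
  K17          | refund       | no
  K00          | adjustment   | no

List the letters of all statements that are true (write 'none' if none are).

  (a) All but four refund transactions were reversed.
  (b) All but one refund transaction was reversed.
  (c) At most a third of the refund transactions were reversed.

(c)

|A| = 11, |A ∩ B| = 3, |A ∖ B| = 8.
(a) |A ∖ B| = 4: fails.
(b) |A ∖ B| = 1: fails.
(c) |A ∩ B| / |A| ≤ 1/3: holds.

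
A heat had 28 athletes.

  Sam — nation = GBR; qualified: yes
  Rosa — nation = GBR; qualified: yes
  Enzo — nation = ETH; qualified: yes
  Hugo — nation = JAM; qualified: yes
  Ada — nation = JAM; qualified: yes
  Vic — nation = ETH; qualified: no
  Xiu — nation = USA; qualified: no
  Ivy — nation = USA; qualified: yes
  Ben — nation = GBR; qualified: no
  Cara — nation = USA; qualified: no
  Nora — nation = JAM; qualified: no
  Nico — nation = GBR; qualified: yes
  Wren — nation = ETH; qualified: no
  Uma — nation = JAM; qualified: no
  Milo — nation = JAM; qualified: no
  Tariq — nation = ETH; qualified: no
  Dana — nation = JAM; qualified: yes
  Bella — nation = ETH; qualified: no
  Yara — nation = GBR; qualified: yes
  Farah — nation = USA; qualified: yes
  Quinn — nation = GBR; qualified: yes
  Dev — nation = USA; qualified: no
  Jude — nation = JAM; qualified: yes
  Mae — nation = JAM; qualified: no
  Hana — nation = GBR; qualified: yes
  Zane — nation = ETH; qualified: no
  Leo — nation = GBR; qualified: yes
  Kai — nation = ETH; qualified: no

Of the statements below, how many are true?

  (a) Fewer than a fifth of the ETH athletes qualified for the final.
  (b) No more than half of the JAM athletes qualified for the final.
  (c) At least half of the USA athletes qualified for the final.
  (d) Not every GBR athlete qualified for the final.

3

(a) ETH: |A| = 7, |A ∩ B| = 1; needs |A ∩ B| / |A| < 1/5 — true.
(b) JAM: |A| = 8, |A ∩ B| = 4; needs |A ∩ B| ≤ |A ∖ B| — true.
(c) USA: |A| = 5, |A ∩ B| = 2; needs |A ∩ B| ≥ |A ∖ B| — false.
(d) GBR: |A| = 8, |A ∩ B| = 7; needs A ⊄ B (|A ∖ B| ≥ 1) — true.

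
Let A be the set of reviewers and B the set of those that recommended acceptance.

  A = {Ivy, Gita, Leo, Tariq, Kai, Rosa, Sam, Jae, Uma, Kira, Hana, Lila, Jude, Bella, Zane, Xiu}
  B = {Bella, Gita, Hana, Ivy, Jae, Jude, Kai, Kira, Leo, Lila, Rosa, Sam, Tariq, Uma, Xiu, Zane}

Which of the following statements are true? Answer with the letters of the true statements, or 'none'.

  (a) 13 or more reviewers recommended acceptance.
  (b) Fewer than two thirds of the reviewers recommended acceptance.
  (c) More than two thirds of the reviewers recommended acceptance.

|A| = 16, |A ∩ B| = 16, |A ∖ B| = 0.
(a) |A ∩ B| ≥ 13: holds.
(b) |A ∩ B| / |A| < 2/3: fails.
(c) |A ∩ B| / |A| > 2/3: holds.

(a), (c)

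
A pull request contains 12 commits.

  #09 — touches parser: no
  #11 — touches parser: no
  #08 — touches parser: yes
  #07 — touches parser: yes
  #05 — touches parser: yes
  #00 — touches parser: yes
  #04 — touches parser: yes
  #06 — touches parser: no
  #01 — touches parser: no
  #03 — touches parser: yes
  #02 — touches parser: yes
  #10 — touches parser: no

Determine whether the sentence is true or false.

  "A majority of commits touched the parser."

'A majority of commits touched the parser' holds iff |A ∩ B| > |A ∖ B|.
A (the restrictor) = {#09, #11, #08, #07, #05, #00, #04, #06, #01, #03, #02, #10}, |A| = 12.
A ∩ B = {#08, #07, #05, #00, #04, #03, #02}, so |A ∩ B| = 7.
A ∖ B = {#09, #11, #06, #01, #10}, so |A ∖ B| = 5.
7 > 5, so the statement is true.

True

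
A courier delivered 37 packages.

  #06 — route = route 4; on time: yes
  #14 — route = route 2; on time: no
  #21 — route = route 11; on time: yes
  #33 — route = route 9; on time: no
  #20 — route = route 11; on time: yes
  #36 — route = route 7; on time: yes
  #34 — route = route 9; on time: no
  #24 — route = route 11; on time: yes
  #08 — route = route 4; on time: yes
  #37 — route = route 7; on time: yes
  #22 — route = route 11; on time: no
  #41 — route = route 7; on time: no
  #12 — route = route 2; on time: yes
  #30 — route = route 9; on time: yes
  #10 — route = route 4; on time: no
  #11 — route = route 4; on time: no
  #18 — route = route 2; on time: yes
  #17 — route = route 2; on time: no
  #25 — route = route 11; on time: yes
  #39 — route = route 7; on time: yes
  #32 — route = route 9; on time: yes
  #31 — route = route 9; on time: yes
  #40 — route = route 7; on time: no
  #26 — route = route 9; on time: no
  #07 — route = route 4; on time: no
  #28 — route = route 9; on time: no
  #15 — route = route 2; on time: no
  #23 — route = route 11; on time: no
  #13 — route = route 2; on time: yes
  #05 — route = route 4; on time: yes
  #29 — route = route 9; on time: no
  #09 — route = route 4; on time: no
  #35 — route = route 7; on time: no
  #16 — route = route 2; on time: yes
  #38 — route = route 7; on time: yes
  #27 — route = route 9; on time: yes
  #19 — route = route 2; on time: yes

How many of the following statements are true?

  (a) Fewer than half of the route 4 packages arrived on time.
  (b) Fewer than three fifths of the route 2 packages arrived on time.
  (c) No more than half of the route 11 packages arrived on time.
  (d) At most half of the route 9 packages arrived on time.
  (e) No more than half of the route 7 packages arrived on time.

(a) route 4: |A| = 7, |A ∩ B| = 3; needs |A ∩ B| < |A ∖ B| — true.
(b) route 2: |A| = 8, |A ∩ B| = 5; needs |A ∩ B| / |A| < 3/5 — false.
(c) route 11: |A| = 6, |A ∩ B| = 4; needs |A ∩ B| ≤ |A ∖ B| — false.
(d) route 9: |A| = 9, |A ∩ B| = 4; needs |A ∩ B| ≤ |A ∖ B| — true.
(e) route 7: |A| = 7, |A ∩ B| = 4; needs |A ∩ B| ≤ |A ∖ B| — false.

2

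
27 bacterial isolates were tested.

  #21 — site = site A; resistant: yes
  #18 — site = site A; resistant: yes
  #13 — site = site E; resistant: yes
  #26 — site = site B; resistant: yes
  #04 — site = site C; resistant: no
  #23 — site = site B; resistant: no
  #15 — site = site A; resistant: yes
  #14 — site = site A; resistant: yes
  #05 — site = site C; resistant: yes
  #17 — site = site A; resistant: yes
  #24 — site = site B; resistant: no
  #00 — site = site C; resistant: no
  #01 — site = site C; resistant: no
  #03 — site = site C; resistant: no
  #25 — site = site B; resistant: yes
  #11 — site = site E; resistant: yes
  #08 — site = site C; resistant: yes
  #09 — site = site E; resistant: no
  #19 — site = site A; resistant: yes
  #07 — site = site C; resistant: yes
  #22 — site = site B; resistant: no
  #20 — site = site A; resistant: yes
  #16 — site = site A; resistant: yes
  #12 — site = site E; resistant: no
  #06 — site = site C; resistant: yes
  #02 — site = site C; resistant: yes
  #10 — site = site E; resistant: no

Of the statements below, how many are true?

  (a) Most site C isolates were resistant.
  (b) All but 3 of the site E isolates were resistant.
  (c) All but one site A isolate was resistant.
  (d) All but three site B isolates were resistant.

(a) site C: |A| = 9, |A ∩ B| = 5; needs |A ∩ B| > |A ∖ B| — true.
(b) site E: |A| = 5, |A ∩ B| = 2; needs |A ∖ B| = 3 — true.
(c) site A: |A| = 8, |A ∩ B| = 8; needs |A ∖ B| = 1 — false.
(d) site B: |A| = 5, |A ∩ B| = 2; needs |A ∖ B| = 3 — true.

3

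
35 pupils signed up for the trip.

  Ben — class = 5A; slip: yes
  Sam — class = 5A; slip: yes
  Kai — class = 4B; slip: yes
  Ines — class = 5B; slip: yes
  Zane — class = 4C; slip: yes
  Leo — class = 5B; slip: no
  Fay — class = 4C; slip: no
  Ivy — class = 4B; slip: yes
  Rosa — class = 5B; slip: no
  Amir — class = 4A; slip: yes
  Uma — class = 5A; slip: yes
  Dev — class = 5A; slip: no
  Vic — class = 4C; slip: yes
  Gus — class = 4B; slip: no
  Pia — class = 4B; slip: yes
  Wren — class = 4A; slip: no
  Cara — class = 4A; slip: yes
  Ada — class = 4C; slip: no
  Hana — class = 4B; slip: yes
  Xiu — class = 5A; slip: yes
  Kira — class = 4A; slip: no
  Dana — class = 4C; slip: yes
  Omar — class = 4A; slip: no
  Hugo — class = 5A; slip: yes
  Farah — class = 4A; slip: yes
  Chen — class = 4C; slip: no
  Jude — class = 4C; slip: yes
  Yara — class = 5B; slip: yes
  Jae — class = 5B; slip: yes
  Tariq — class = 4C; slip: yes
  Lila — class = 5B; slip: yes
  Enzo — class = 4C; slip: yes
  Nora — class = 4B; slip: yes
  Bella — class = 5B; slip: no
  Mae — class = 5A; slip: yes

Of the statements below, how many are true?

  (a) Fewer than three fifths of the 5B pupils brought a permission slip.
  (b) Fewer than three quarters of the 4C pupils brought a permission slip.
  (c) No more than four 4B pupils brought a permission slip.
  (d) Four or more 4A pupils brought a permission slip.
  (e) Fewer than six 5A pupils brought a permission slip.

(a) 5B: |A| = 7, |A ∩ B| = 4; needs |A ∩ B| / |A| < 3/5 — true.
(b) 4C: |A| = 9, |A ∩ B| = 6; needs |A ∩ B| / |A| < 3/4 — true.
(c) 4B: |A| = 6, |A ∩ B| = 5; needs |A ∩ B| ≤ 4 — false.
(d) 4A: |A| = 6, |A ∩ B| = 3; needs |A ∩ B| ≥ 4 — false.
(e) 5A: |A| = 7, |A ∩ B| = 6; needs |A ∩ B| < 6 — false.

2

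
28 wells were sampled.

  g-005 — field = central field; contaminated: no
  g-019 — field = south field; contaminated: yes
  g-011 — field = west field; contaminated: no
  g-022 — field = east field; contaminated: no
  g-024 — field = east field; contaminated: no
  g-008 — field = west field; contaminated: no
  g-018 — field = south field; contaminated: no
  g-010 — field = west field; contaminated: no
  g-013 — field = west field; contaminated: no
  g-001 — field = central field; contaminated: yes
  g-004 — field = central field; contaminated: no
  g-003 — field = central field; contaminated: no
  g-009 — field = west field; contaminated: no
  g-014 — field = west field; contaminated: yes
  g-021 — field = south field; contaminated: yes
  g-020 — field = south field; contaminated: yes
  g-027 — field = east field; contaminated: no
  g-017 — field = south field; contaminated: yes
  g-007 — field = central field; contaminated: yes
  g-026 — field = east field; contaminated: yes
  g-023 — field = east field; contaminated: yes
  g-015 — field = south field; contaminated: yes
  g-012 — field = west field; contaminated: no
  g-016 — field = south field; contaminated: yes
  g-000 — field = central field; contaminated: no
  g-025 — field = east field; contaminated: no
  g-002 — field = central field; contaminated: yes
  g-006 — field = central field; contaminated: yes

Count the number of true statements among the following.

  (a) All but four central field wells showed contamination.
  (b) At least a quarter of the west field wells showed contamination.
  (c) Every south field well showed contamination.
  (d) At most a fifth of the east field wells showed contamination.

(a) central field: |A| = 8, |A ∩ B| = 4; needs |A ∖ B| = 4 — true.
(b) west field: |A| = 7, |A ∩ B| = 1; needs |A ∩ B| / |A| ≥ 1/4 — false.
(c) south field: |A| = 7, |A ∩ B| = 6; needs A ⊆ B, i.e. every element of A is in B (|A ∖ B| = 0) — false.
(d) east field: |A| = 6, |A ∩ B| = 2; needs |A ∩ B| / |A| ≤ 1/5 — false.

1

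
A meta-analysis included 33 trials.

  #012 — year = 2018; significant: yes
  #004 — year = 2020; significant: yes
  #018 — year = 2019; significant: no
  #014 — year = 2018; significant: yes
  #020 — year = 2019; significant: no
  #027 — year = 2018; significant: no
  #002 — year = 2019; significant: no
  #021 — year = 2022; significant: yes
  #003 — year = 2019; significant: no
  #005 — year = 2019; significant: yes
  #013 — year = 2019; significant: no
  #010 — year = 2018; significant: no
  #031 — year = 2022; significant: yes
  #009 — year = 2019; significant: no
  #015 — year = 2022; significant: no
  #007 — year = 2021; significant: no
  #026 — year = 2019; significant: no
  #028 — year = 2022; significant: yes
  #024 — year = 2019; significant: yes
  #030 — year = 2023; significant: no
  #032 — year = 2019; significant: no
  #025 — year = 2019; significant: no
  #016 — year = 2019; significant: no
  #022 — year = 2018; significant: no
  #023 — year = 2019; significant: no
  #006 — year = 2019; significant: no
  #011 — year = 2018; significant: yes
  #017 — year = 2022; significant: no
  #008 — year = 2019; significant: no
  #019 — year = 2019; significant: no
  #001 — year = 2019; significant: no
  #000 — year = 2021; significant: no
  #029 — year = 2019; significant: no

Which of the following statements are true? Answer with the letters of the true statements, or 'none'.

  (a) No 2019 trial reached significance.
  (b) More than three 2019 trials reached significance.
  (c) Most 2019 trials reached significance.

none

|A| = 18, |A ∩ B| = 2, |A ∖ B| = 16.
(a) A ∩ B = ∅ (|A ∩ B| = 0): fails.
(b) |A ∩ B| > 3: fails.
(c) |A ∩ B| > |A ∖ B|: fails.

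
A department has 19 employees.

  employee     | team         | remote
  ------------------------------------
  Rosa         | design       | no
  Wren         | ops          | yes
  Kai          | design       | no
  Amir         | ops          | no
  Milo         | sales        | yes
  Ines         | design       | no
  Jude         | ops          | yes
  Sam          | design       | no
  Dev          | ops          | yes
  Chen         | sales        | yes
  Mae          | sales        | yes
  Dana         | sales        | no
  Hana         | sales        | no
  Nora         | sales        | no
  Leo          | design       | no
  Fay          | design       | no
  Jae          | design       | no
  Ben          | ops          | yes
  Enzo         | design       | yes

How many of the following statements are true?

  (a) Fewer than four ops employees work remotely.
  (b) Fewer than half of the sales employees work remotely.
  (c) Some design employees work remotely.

1

(a) ops: |A| = 5, |A ∩ B| = 4; needs |A ∩ B| < 4 — false.
(b) sales: |A| = 6, |A ∩ B| = 3; needs |A ∩ B| < |A ∖ B| — false.
(c) design: |A| = 8, |A ∩ B| = 1; needs A ∩ B ≠ ∅ (|A ∩ B| ≥ 1) — true.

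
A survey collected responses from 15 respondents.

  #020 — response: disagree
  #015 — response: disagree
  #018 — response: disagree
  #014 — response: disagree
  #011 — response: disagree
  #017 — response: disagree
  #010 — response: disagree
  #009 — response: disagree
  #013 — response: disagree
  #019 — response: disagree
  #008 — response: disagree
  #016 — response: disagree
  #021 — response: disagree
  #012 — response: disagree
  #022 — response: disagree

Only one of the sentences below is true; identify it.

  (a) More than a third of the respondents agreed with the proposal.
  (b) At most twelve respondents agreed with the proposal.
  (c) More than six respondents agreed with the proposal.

|A| = 15, |A ∩ B| = 0, |A ∖ B| = 15.
(a) requires |A ∩ B| / |A| > 1/3: false.
(b) requires |A ∩ B| ≤ 12: true.
(c) requires |A ∩ B| > 6: false.

(b)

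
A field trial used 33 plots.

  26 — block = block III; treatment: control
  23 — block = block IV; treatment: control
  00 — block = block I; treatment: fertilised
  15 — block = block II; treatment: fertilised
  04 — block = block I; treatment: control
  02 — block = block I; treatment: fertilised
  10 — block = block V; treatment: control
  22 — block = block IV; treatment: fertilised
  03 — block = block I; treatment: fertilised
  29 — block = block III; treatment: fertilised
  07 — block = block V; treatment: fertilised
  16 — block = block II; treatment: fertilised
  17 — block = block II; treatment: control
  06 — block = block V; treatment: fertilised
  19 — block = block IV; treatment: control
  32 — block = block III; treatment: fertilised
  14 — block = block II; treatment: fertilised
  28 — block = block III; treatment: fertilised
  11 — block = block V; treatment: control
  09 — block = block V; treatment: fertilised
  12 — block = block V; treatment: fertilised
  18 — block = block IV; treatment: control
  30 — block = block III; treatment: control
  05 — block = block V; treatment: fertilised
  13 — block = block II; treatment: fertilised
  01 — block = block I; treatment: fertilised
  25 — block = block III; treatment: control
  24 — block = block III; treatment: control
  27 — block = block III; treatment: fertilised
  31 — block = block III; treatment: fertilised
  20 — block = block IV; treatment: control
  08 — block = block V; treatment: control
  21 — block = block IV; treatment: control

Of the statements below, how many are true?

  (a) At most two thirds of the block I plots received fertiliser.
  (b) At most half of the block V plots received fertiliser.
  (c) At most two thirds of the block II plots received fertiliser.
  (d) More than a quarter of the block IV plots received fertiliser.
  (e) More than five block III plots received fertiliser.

(a) block I: |A| = 5, |A ∩ B| = 4; needs |A ∩ B| / |A| ≤ 2/3 — false.
(b) block V: |A| = 8, |A ∩ B| = 5; needs |A ∩ B| ≤ |A ∖ B| — false.
(c) block II: |A| = 5, |A ∩ B| = 4; needs |A ∩ B| / |A| ≤ 2/3 — false.
(d) block IV: |A| = 6, |A ∩ B| = 1; needs |A ∩ B| / |A| > 1/4 — false.
(e) block III: |A| = 9, |A ∩ B| = 5; needs |A ∩ B| > 5 — false.

0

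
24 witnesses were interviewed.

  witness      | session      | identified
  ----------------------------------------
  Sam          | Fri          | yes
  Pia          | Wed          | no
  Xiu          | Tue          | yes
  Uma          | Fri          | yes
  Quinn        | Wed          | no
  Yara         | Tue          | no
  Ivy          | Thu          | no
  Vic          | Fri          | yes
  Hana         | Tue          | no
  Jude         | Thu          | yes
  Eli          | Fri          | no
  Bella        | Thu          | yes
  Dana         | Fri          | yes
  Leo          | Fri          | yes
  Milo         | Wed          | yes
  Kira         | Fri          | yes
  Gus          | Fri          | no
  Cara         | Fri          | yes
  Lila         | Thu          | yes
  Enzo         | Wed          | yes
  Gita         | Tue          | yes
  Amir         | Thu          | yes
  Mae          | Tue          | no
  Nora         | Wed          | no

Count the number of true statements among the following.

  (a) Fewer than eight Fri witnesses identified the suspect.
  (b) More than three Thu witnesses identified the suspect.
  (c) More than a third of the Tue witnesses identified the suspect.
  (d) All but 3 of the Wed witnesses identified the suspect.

4

(a) Fri: |A| = 9, |A ∩ B| = 7; needs |A ∩ B| < 8 — true.
(b) Thu: |A| = 5, |A ∩ B| = 4; needs |A ∩ B| > 3 — true.
(c) Tue: |A| = 5, |A ∩ B| = 2; needs |A ∩ B| / |A| > 1/3 — true.
(d) Wed: |A| = 5, |A ∩ B| = 2; needs |A ∖ B| = 3 — true.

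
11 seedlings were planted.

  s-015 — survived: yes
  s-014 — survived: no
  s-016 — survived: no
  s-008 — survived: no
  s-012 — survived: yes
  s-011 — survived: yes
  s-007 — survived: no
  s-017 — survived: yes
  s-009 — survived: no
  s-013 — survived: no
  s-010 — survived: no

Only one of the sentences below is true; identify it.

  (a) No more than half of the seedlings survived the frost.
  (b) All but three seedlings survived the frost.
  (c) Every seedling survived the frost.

(a)

|A| = 11, |A ∩ B| = 4, |A ∖ B| = 7.
(a) requires |A ∩ B| ≤ |A ∖ B|: true.
(b) requires |A ∖ B| = 3: false.
(c) requires A ⊆ B, i.e. every element of A is in B (|A ∖ B| = 0): false.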